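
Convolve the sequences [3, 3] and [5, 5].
y[0] = 3×5 = 15; y[1] = 3×5 + 3×5 = 30; y[2] = 3×5 = 15

[15, 30, 15]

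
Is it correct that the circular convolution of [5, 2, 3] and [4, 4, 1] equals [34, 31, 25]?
Recompute circular convolution of [5, 2, 3] and [4, 4, 1]: y[0] = 5×4 + 2×1 + 3×4 = 34; y[1] = 5×4 + 2×4 + 3×1 = 31; y[2] = 5×1 + 2×4 + 3×4 = 25 → [34, 31, 25]. Given [34, 31, 25] matches, so answer: Yes

Yes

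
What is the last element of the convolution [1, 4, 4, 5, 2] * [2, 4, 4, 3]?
Use y[k] = Σ_i a[i]·b[k-i] at k=7. y[7] = 2×3 = 6

6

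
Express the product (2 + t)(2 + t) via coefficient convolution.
Ascending coefficients: a = [2, 1], b = [2, 1]. c[0] = 2×2 = 4; c[1] = 2×1 + 1×2 = 4; c[2] = 1×1 = 1. Result coefficients: [4, 4, 1] → 4 + 4t + t^2

4 + 4t + t^2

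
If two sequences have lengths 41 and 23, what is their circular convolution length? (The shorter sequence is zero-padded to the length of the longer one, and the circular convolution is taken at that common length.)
Circular convolution (zero-padding the shorter input) has length max(m, n) = max(41, 23) = 41

41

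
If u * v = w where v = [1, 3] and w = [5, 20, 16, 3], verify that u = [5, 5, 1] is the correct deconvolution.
Forward-compute [5, 5, 1] * [1, 3]: w[0] = 5×1 = 5; w[1] = 5×3 + 5×1 = 20; w[2] = 5×3 + 1×1 = 16; w[3] = 1×3 = 3 → [5, 20, 16, 3]. Matches given w = [5, 20, 16, 3], so verified.

Verified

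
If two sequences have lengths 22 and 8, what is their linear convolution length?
Linear/full convolution length: m + n - 1 = 22 + 8 - 1 = 29

29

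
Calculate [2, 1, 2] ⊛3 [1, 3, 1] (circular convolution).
Use y[k] = Σ_j x[j]·h[(k-j) mod 3]. y[0] = 2×1 + 1×1 + 2×3 = 9; y[1] = 2×3 + 1×1 + 2×1 = 9; y[2] = 2×1 + 1×3 + 2×1 = 7. Result: [9, 9, 7]

[9, 9, 7]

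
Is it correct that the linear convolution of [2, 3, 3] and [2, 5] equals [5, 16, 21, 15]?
Recompute linear convolution of [2, 3, 3] and [2, 5]: y[0] = 2×2 = 4; y[1] = 2×5 + 3×2 = 16; y[2] = 3×5 + 3×2 = 21; y[3] = 3×5 = 15 → [4, 16, 21, 15]. Compare to given [5, 16, 21, 15]: they differ at index 0: given 5, correct 4, so answer: No

No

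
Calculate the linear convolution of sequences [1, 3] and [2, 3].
y[0] = 1×2 = 2; y[1] = 1×3 + 3×2 = 9; y[2] = 3×3 = 9

[2, 9, 9]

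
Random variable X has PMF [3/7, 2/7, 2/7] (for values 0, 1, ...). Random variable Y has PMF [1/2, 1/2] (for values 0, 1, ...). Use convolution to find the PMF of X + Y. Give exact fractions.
P(X+Y=k) = Σ_i P(X=i)·P(Y=k-i) — a convolution of [3/7, 2/7, 2/7] and [1/2, 1/2]. P(X+Y=0) = (3/7)×(1/2) = 3/14; P(X+Y=1) = (3/7)×(1/2) + (2/7)×(1/2) = 3/14 + 1/7 = 5/14; P(X+Y=2) = (2/7)×(1/2) + (2/7)×(1/2) = 1/7 + 1/7 = 2/7; P(X+Y=3) = (2/7)×(1/2) = 1/7. PMF: [3/14, 5/14, 2/7, 1/7] (sums to 1 ✓)

[3/14, 5/14, 2/7, 1/7]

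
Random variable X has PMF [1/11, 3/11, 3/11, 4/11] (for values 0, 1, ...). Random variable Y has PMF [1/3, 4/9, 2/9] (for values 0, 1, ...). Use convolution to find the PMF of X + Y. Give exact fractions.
P(X+Y=k) = Σ_i P(X=i)·P(Y=k-i) — a convolution of [1/11, 3/11, 3/11, 4/11] and [1/3, 4/9, 2/9]. P(X+Y=0) = (1/11)×(1/3) = 1/33; P(X+Y=1) = (1/11)×(4/9) + (3/11)×(1/3) = 4/99 + 1/11 = 13/99; P(X+Y=2) = (1/11)×(2/9) + (3/11)×(4/9) + (3/11)×(1/3) = 2/99 + 4/33 + 1/11 = 23/99; P(X+Y=3) = (3/11)×(2/9) + (3/11)×(4/9) + (4/11)×(1/3) = 2/33 + 4/33 + 4/33 = 10/33; P(X+Y=4) = (3/11)×(2/9) + (4/11)×(4/9) = 2/33 + 16/99 = 2/9; P(X+Y=5) = (4/11)×(2/9) = 8/99. PMF: [1/33, 13/99, 23/99, 10/33, 2/9, 8/99] (sums to 1 ✓)

[1/33, 13/99, 23/99, 10/33, 2/9, 8/99]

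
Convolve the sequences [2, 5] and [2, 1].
y[0] = 2×2 = 4; y[1] = 2×1 + 5×2 = 12; y[2] = 5×1 = 5

[4, 12, 5]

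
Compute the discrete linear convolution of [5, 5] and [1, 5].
y[0] = 5×1 = 5; y[1] = 5×5 + 5×1 = 30; y[2] = 5×5 = 25

[5, 30, 25]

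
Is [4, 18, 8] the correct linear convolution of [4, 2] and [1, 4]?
Recompute linear convolution of [4, 2] and [1, 4]: y[0] = 4×1 = 4; y[1] = 4×4 + 2×1 = 18; y[2] = 2×4 = 8 → [4, 18, 8]. Given [4, 18, 8] matches, so answer: Yes

Yes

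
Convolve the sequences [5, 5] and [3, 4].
y[0] = 5×3 = 15; y[1] = 5×4 + 5×3 = 35; y[2] = 5×4 = 20

[15, 35, 20]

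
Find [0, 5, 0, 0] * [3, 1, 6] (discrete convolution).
y[0] = 0×3 = 0; y[1] = 0×1 + 5×3 = 15; y[2] = 0×6 + 5×1 + 0×3 = 5; y[3] = 5×6 + 0×1 + 0×3 = 30; y[4] = 0×6 + 0×1 = 0; y[5] = 0×6 = 0

[0, 15, 5, 30, 0, 0]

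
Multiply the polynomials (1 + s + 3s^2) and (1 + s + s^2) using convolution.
Ascending coefficients: a = [1, 1, 3], b = [1, 1, 1]. c[0] = 1×1 = 1; c[1] = 1×1 + 1×1 = 2; c[2] = 1×1 + 1×1 + 3×1 = 5; c[3] = 1×1 + 3×1 = 4; c[4] = 3×1 = 3. Result coefficients: [1, 2, 5, 4, 3] → 1 + 2s + 5s^2 + 4s^3 + 3s^4

1 + 2s + 5s^2 + 4s^3 + 3s^4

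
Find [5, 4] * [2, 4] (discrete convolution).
y[0] = 5×2 = 10; y[1] = 5×4 + 4×2 = 28; y[2] = 4×4 = 16

[10, 28, 16]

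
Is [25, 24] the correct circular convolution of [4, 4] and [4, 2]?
Recompute circular convolution of [4, 4] and [4, 2]: y[0] = 4×4 + 4×2 = 24; y[1] = 4×2 + 4×4 = 24 → [24, 24]. Compare to given [25, 24]: they differ at index 0: given 25, correct 24, so answer: No

No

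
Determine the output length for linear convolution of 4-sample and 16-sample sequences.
Linear/full convolution length: m + n - 1 = 4 + 16 - 1 = 19

19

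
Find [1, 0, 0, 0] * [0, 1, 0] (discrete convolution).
y[0] = 1×0 = 0; y[1] = 1×1 + 0×0 = 1; y[2] = 1×0 + 0×1 + 0×0 = 0; y[3] = 0×0 + 0×1 + 0×0 = 0; y[4] = 0×0 + 0×1 = 0; y[5] = 0×0 = 0

[0, 1, 0, 0, 0, 0]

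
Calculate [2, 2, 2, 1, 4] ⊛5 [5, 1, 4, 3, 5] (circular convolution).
Use y[k] = Σ_j s[j]·t[(k-j) mod 5]. y[0] = 2×5 + 2×5 + 2×3 + 1×4 + 4×1 = 34; y[1] = 2×1 + 2×5 + 2×5 + 1×3 + 4×4 = 41; y[2] = 2×4 + 2×1 + 2×5 + 1×5 + 4×3 = 37; y[3] = 2×3 + 2×4 + 2×1 + 1×5 + 4×5 = 41; y[4] = 2×5 + 2×3 + 2×4 + 1×1 + 4×5 = 45. Result: [34, 41, 37, 41, 45]

[34, 41, 37, 41, 45]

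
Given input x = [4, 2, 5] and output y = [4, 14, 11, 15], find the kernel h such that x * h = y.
Output length 4 = len(x) + len(h) - 1 ⇒ len(h) = 2. Solve h forward using h[k] = (y[k] - Σ_{i≥1} x[i]·h[k-i]) / x[0]: h[0] = y[0] / x[0] = 4 / 4 = 1; h[1] = (y[1] - 2×1) / x[0] = (14 - 2×1) / 4 = 3. So h = [1, 3]. Forward-check [4, 2, 5] * [1, 3]: y[0] = 4×1 = 4; y[1] = 4×3 + 2×1 = 14; y[2] = 2×3 + 5×1 = 11; y[3] = 5×3 = 15 → [4, 14, 11, 15] ✓

[1, 3]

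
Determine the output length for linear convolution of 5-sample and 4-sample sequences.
Linear/full convolution length: m + n - 1 = 5 + 4 - 1 = 8

8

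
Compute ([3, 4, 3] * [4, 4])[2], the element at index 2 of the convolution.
Use y[k] = Σ_i a[i]·b[k-i] at k=2. y[2] = 4×4 + 3×4 = 28

28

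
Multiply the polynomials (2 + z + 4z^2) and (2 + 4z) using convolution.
Ascending coefficients: a = [2, 1, 4], b = [2, 4]. c[0] = 2×2 = 4; c[1] = 2×4 + 1×2 = 10; c[2] = 1×4 + 4×2 = 12; c[3] = 4×4 = 16. Result coefficients: [4, 10, 12, 16] → 4 + 10z + 12z^2 + 16z^3

4 + 10z + 12z^2 + 16z^3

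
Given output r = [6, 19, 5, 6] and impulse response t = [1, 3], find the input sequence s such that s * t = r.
Deconvolve r=[6, 19, 5, 6] by t=[1, 3]. Since t[0]=1, solve forward: s[0] = r[0] / 1 = 6; s[1] = (r[1] - 6×3) / 1 = 1; s[2] = (r[2] - 1×3) / 1 = 2. So s = [6, 1, 2]. Check by forward convolution: r[0] = 6×1 = 6; r[1] = 6×3 + 1×1 = 19; r[2] = 1×3 + 2×1 = 5; r[3] = 2×3 = 6

[6, 1, 2]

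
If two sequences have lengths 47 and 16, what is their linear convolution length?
Linear/full convolution length: m + n - 1 = 47 + 16 - 1 = 62

62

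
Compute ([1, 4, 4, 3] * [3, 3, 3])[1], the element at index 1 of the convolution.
Use y[k] = Σ_i a[i]·b[k-i] at k=1. y[1] = 1×3 + 4×3 = 15

15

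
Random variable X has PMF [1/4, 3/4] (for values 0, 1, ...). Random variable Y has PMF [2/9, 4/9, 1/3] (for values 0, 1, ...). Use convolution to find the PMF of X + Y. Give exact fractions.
P(X+Y=k) = Σ_i P(X=i)·P(Y=k-i) — a convolution of [1/4, 3/4] and [2/9, 4/9, 1/3]. P(X+Y=0) = (1/4)×(2/9) = 1/18; P(X+Y=1) = (1/4)×(4/9) + (3/4)×(2/9) = 1/9 + 1/6 = 5/18; P(X+Y=2) = (1/4)×(1/3) + (3/4)×(4/9) = 1/12 + 1/3 = 5/12; P(X+Y=3) = (3/4)×(1/3) = 1/4. PMF: [1/18, 5/18, 5/12, 1/4] (sums to 1 ✓)

[1/18, 5/18, 5/12, 1/4]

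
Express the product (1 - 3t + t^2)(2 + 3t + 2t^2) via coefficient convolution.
Ascending coefficients: a = [1, -3, 1], b = [2, 3, 2]. c[0] = 1×2 = 2; c[1] = 1×3 + -3×2 = -3; c[2] = 1×2 + -3×3 + 1×2 = -5; c[3] = -3×2 + 1×3 = -3; c[4] = 1×2 = 2. Result coefficients: [2, -3, -5, -3, 2] → 2 - 3t - 5t^2 - 3t^3 + 2t^4

2 - 3t - 5t^2 - 3t^3 + 2t^4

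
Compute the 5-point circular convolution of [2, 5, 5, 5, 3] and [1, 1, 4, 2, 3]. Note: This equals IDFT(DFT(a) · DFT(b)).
Either evaluate y[k] = Σ_j a[j]·b[(k-j) mod 5] directly, or use IDFT(DFT(a) · DFT(b)). y[0] = 2×1 + 5×3 + 5×2 + 5×4 + 3×1 = 50; y[1] = 2×1 + 5×1 + 5×3 + 5×2 + 3×4 = 44; y[2] = 2×4 + 5×1 + 5×1 + 5×3 + 3×2 = 39; y[3] = 2×2 + 5×4 + 5×1 + 5×1 + 3×3 = 43; y[4] = 2×3 + 5×2 + 5×4 + 5×1 + 3×1 = 44. Result: [50, 44, 39, 43, 44]

[50, 44, 39, 43, 44]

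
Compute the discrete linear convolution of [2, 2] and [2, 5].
y[0] = 2×2 = 4; y[1] = 2×5 + 2×2 = 14; y[2] = 2×5 = 10

[4, 14, 10]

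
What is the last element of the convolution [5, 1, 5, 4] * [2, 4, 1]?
Use y[k] = Σ_i a[i]·b[k-i] at k=5. y[5] = 4×1 = 4

4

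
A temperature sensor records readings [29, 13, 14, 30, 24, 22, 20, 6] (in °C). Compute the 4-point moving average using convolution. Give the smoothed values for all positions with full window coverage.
4-point moving average kernel = [1, 1, 1, 1]. Apply in 'valid' mode (full window coverage): avg[0] = (29 + 13 + 14 + 30) / 4 = 21.5; avg[1] = (13 + 14 + 30 + 24) / 4 = 20.25; avg[2] = (14 + 30 + 24 + 22) / 4 = 22.5; avg[3] = (30 + 24 + 22 + 20) / 4 = 24.0; avg[4] = (24 + 22 + 20 + 6) / 4 = 18.0. Smoothed values: [21.5, 20.25, 22.5, 24.0, 18.0]

[21.5, 20.25, 22.5, 24.0, 18.0]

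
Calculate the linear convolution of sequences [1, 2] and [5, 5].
y[0] = 1×5 = 5; y[1] = 1×5 + 2×5 = 15; y[2] = 2×5 = 10

[5, 15, 10]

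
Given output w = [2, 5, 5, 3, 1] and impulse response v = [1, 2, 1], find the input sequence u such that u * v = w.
Deconvolve w=[2, 5, 5, 3, 1] by v=[1, 2, 1]. Since v[0]=1, solve forward: u[0] = w[0] / 1 = 2; u[1] = (w[1] - 2×2) / 1 = 1; u[2] = (w[2] - 1×2 - 2×1) / 1 = 1. So u = [2, 1, 1]. Check by forward convolution: w[0] = 2×1 = 2; w[1] = 2×2 + 1×1 = 5; w[2] = 2×1 + 1×2 + 1×1 = 5; w[3] = 1×1 + 1×2 = 3; w[4] = 1×1 = 1

[2, 1, 1]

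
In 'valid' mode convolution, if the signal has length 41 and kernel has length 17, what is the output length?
'Valid' mode counts only positions where the kernel fully overlaps the signal: m - n + 1 = 41 - 17 + 1 = 25

25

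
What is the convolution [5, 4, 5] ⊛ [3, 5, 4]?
y[0] = 5×3 = 15; y[1] = 5×5 + 4×3 = 37; y[2] = 5×4 + 4×5 + 5×3 = 55; y[3] = 4×4 + 5×5 = 41; y[4] = 5×4 = 20

[15, 37, 55, 41, 20]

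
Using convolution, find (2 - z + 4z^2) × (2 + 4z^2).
Ascending coefficients: a = [2, -1, 4], b = [2, 0, 4]. c[0] = 2×2 = 4; c[1] = 2×0 + -1×2 = -2; c[2] = 2×4 + -1×0 + 4×2 = 16; c[3] = -1×4 + 4×0 = -4; c[4] = 4×4 = 16. Result coefficients: [4, -2, 16, -4, 16] → 4 - 2z + 16z^2 - 4z^3 + 16z^4

4 - 2z + 16z^2 - 4z^3 + 16z^4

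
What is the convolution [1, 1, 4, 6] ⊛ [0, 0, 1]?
y[0] = 1×0 = 0; y[1] = 1×0 + 1×0 = 0; y[2] = 1×1 + 1×0 + 4×0 = 1; y[3] = 1×1 + 4×0 + 6×0 = 1; y[4] = 4×1 + 6×0 = 4; y[5] = 6×1 = 6

[0, 0, 1, 1, 4, 6]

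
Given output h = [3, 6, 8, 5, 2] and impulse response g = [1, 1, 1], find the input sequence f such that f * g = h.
Deconvolve h=[3, 6, 8, 5, 2] by g=[1, 1, 1]. Since g[0]=1, solve forward: f[0] = h[0] / 1 = 3; f[1] = (h[1] - 3×1) / 1 = 3; f[2] = (h[2] - 3×1 - 3×1) / 1 = 2. So f = [3, 3, 2]. Check by forward convolution: h[0] = 3×1 = 3; h[1] = 3×1 + 3×1 = 6; h[2] = 3×1 + 3×1 + 2×1 = 8; h[3] = 3×1 + 2×1 = 5; h[4] = 2×1 = 2

[3, 3, 2]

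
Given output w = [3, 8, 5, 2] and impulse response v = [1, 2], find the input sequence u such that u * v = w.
Deconvolve w=[3, 8, 5, 2] by v=[1, 2]. Since v[0]=1, solve forward: u[0] = w[0] / 1 = 3; u[1] = (w[1] - 3×2) / 1 = 2; u[2] = (w[2] - 2×2) / 1 = 1. So u = [3, 2, 1]. Check by forward convolution: w[0] = 3×1 = 3; w[1] = 3×2 + 2×1 = 8; w[2] = 2×2 + 1×1 = 5; w[3] = 1×2 = 2

[3, 2, 1]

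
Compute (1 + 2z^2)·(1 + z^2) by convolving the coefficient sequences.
Ascending coefficients: a = [1, 0, 2], b = [1, 0, 1]. c[0] = 1×1 = 1; c[1] = 1×0 + 0×1 = 0; c[2] = 1×1 + 0×0 + 2×1 = 3; c[3] = 0×1 + 2×0 = 0; c[4] = 2×1 = 2. Result coefficients: [1, 0, 3, 0, 2] → 1 + 3z^2 + 2z^4

1 + 3z^2 + 2z^4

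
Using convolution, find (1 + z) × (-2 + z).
Ascending coefficients: a = [1, 1], b = [-2, 1]. c[0] = 1×-2 = -2; c[1] = 1×1 + 1×-2 = -1; c[2] = 1×1 = 1. Result coefficients: [-2, -1, 1] → -2 - z + z^2

-2 - z + z^2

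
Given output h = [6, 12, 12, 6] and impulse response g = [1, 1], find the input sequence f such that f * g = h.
Deconvolve h=[6, 12, 12, 6] by g=[1, 1]. Since g[0]=1, solve forward: f[0] = h[0] / 1 = 6; f[1] = (h[1] - 6×1) / 1 = 6; f[2] = (h[2] - 6×1) / 1 = 6. So f = [6, 6, 6]. Check by forward convolution: h[0] = 6×1 = 6; h[1] = 6×1 + 6×1 = 12; h[2] = 6×1 + 6×1 = 12; h[3] = 6×1 = 6

[6, 6, 6]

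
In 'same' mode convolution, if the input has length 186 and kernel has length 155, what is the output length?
'Same' mode returns an output with the same length as the input: 186

186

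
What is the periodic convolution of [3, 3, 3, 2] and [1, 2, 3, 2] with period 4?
Use y[k] = Σ_j a[j]·b[(k-j) mod 4]. y[0] = 3×1 + 3×2 + 3×3 + 2×2 = 22; y[1] = 3×2 + 3×1 + 3×2 + 2×3 = 21; y[2] = 3×3 + 3×2 + 3×1 + 2×2 = 22; y[3] = 3×2 + 3×3 + 3×2 + 2×1 = 23. Result: [22, 21, 22, 23]

[22, 21, 22, 23]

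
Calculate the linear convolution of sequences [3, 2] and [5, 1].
y[0] = 3×5 = 15; y[1] = 3×1 + 2×5 = 13; y[2] = 2×1 = 2

[15, 13, 2]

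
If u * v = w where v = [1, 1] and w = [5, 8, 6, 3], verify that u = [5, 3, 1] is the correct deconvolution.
Forward-compute [5, 3, 1] * [1, 1]: w[0] = 5×1 = 5; w[1] = 5×1 + 3×1 = 8; w[2] = 3×1 + 1×1 = 4; w[3] = 1×1 = 1 → [5, 8, 4, 1]. Does not match given w = [5, 8, 6, 3].

Not verified. [5, 3, 1] * [1, 1] = [5, 8, 4, 1], which differs from [5, 8, 6, 3] at index 2.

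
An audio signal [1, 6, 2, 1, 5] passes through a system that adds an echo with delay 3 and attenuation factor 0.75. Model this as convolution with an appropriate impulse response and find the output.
Direct-path + delayed-attenuated-path model → impulse response h = [1, 0, 0, 0.75] (1 at lag 0, 0.75 at lag 3). Output y[n] = x[n] + 0.75·x[n - 3] (with x[n] = 0 outside 0..4): y[0] = 1 + 0.75×0 = 1; y[1] = 6 + 0.75×0 = 6; y[2] = 2 + 0.75×0 = 2; y[3] = 1 + 0.75×1 = 1.75; y[4] = 5 + 0.75×6 = 9.5; y[5] = 0 + 0.75×2 = 1.5; y[6] = 0 + 0.75×1 = 0.75; y[7] = 0 + 0.75×5 = 3.75. So y = [1, 6, 2, 1.75, 9.5, 1.5, 0.75, 3.75]

[1, 6, 2, 1.75, 9.5, 1.5, 0.75, 3.75]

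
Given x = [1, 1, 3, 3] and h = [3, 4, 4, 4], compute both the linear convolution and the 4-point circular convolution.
Linear: y_lin[0] = 1×3 = 3; y_lin[1] = 1×4 + 1×3 = 7; y_lin[2] = 1×4 + 1×4 + 3×3 = 17; y_lin[3] = 1×4 + 1×4 + 3×4 + 3×3 = 29; y_lin[4] = 1×4 + 3×4 + 3×4 = 28; y_lin[5] = 3×4 + 3×4 = 24; y_lin[6] = 3×4 = 12 → [3, 7, 17, 29, 28, 24, 12]. Circular (length 4): y[0] = 1×3 + 1×4 + 3×4 + 3×4 = 31; y[1] = 1×4 + 1×3 + 3×4 + 3×4 = 31; y[2] = 1×4 + 1×4 + 3×3 + 3×4 = 29; y[3] = 1×4 + 1×4 + 3×4 + 3×3 = 29 → [31, 31, 29, 29]

Linear: [3, 7, 17, 29, 28, 24, 12], Circular: [31, 31, 29, 29]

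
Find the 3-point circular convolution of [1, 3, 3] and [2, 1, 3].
Use y[k] = Σ_j f[j]·g[(k-j) mod 3]. y[0] = 1×2 + 3×3 + 3×1 = 14; y[1] = 1×1 + 3×2 + 3×3 = 16; y[2] = 1×3 + 3×1 + 3×2 = 12. Result: [14, 16, 12]

[14, 16, 12]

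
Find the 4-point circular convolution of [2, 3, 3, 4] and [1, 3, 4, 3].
Use y[k] = Σ_j x[j]·h[(k-j) mod 4]. y[0] = 2×1 + 3×3 + 3×4 + 4×3 = 35; y[1] = 2×3 + 3×1 + 3×3 + 4×4 = 34; y[2] = 2×4 + 3×3 + 3×1 + 4×3 = 32; y[3] = 2×3 + 3×4 + 3×3 + 4×1 = 31. Result: [35, 34, 32, 31]

[35, 34, 32, 31]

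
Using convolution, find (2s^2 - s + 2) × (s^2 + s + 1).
Ascending coefficients: a = [2, -1, 2], b = [1, 1, 1]. c[0] = 2×1 = 2; c[1] = 2×1 + -1×1 = 1; c[2] = 2×1 + -1×1 + 2×1 = 3; c[3] = -1×1 + 2×1 = 1; c[4] = 2×1 = 2. Result coefficients: [2, 1, 3, 1, 2] → 2s^4 + s^3 + 3s^2 + s + 2

2s^4 + s^3 + 3s^2 + s + 2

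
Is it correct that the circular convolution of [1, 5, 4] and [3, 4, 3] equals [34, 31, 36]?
Recompute circular convolution of [1, 5, 4] and [3, 4, 3]: y[0] = 1×3 + 5×3 + 4×4 = 34; y[1] = 1×4 + 5×3 + 4×3 = 31; y[2] = 1×3 + 5×4 + 4×3 = 35 → [34, 31, 35]. Compare to given [34, 31, 36]: they differ at index 2: given 36, correct 35, so answer: No

No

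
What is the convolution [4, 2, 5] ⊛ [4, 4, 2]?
y[0] = 4×4 = 16; y[1] = 4×4 + 2×4 = 24; y[2] = 4×2 + 2×4 + 5×4 = 36; y[3] = 2×2 + 5×4 = 24; y[4] = 5×2 = 10

[16, 24, 36, 24, 10]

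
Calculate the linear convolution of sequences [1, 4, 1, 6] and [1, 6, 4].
y[0] = 1×1 = 1; y[1] = 1×6 + 4×1 = 10; y[2] = 1×4 + 4×6 + 1×1 = 29; y[3] = 4×4 + 1×6 + 6×1 = 28; y[4] = 1×4 + 6×6 = 40; y[5] = 6×4 = 24

[1, 10, 29, 28, 40, 24]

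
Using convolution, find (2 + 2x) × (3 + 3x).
Ascending coefficients: a = [2, 2], b = [3, 3]. c[0] = 2×3 = 6; c[1] = 2×3 + 2×3 = 12; c[2] = 2×3 = 6. Result coefficients: [6, 12, 6] → 6 + 12x + 6x^2

6 + 12x + 6x^2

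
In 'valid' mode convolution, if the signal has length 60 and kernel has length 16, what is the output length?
'Valid' mode counts only positions where the kernel fully overlaps the signal: m - n + 1 = 60 - 16 + 1 = 45

45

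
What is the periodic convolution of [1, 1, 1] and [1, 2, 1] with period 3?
Use y[k] = Σ_j f[j]·g[(k-j) mod 3]. y[0] = 1×1 + 1×1 + 1×2 = 4; y[1] = 1×2 + 1×1 + 1×1 = 4; y[2] = 1×1 + 1×2 + 1×1 = 4. Result: [4, 4, 4]

[4, 4, 4]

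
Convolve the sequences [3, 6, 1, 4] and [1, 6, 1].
y[0] = 3×1 = 3; y[1] = 3×6 + 6×1 = 24; y[2] = 3×1 + 6×6 + 1×1 = 40; y[3] = 6×1 + 1×6 + 4×1 = 16; y[4] = 1×1 + 4×6 = 25; y[5] = 4×1 = 4

[3, 24, 40, 16, 25, 4]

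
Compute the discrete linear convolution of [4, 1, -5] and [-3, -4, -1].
y[0] = 4×-3 = -12; y[1] = 4×-4 + 1×-3 = -19; y[2] = 4×-1 + 1×-4 + -5×-3 = 7; y[3] = 1×-1 + -5×-4 = 19; y[4] = -5×-1 = 5

[-12, -19, 7, 19, 5]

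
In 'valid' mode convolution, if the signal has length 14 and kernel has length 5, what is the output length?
'Valid' mode counts only positions where the kernel fully overlaps the signal: m - n + 1 = 14 - 5 + 1 = 10

10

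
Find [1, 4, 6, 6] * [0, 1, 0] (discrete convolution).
y[0] = 1×0 = 0; y[1] = 1×1 + 4×0 = 1; y[2] = 1×0 + 4×1 + 6×0 = 4; y[3] = 4×0 + 6×1 + 6×0 = 6; y[4] = 6×0 + 6×1 = 6; y[5] = 6×0 = 0

[0, 1, 4, 6, 6, 0]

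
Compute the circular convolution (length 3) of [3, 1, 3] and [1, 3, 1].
Use y[k] = Σ_j f[j]·g[(k-j) mod 3]. y[0] = 3×1 + 1×1 + 3×3 = 13; y[1] = 3×3 + 1×1 + 3×1 = 13; y[2] = 3×1 + 1×3 + 3×1 = 9. Result: [13, 13, 9]

[13, 13, 9]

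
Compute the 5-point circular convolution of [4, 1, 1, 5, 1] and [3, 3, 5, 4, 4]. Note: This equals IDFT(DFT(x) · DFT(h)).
Either evaluate y[k] = Σ_j x[j]·h[(k-j) mod 5] directly, or use IDFT(DFT(x) · DFT(h)). y[0] = 4×3 + 1×4 + 1×4 + 5×5 + 1×3 = 48; y[1] = 4×3 + 1×3 + 1×4 + 5×4 + 1×5 = 44; y[2] = 4×5 + 1×3 + 1×3 + 5×4 + 1×4 = 50; y[3] = 4×4 + 1×5 + 1×3 + 5×3 + 1×4 = 43; y[4] = 4×4 + 1×4 + 1×5 + 5×3 + 1×3 = 43. Result: [48, 44, 50, 43, 43]

[48, 44, 50, 43, 43]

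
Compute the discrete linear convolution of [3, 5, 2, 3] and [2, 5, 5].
y[0] = 3×2 = 6; y[1] = 3×5 + 5×2 = 25; y[2] = 3×5 + 5×5 + 2×2 = 44; y[3] = 5×5 + 2×5 + 3×2 = 41; y[4] = 2×5 + 3×5 = 25; y[5] = 3×5 = 15

[6, 25, 44, 41, 25, 15]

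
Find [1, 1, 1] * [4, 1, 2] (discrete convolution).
y[0] = 1×4 = 4; y[1] = 1×1 + 1×4 = 5; y[2] = 1×2 + 1×1 + 1×4 = 7; y[3] = 1×2 + 1×1 = 3; y[4] = 1×2 = 2

[4, 5, 7, 3, 2]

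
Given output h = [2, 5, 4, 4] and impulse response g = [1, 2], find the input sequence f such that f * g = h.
Deconvolve h=[2, 5, 4, 4] by g=[1, 2]. Since g[0]=1, solve forward: f[0] = h[0] / 1 = 2; f[1] = (h[1] - 2×2) / 1 = 1; f[2] = (h[2] - 1×2) / 1 = 2. So f = [2, 1, 2]. Check by forward convolution: h[0] = 2×1 = 2; h[1] = 2×2 + 1×1 = 5; h[2] = 1×2 + 2×1 = 4; h[3] = 2×2 = 4

[2, 1, 2]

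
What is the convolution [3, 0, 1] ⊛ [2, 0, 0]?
y[0] = 3×2 = 6; y[1] = 3×0 + 0×2 = 0; y[2] = 3×0 + 0×0 + 1×2 = 2; y[3] = 0×0 + 1×0 = 0; y[4] = 1×0 = 0

[6, 0, 2, 0, 0]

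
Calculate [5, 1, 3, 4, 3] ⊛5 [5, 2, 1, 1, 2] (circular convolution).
Use y[k] = Σ_j f[j]·g[(k-j) mod 5]. y[0] = 5×5 + 1×2 + 3×1 + 4×1 + 3×2 = 40; y[1] = 5×2 + 1×5 + 3×2 + 4×1 + 3×1 = 28; y[2] = 5×1 + 1×2 + 3×5 + 4×2 + 3×1 = 33; y[3] = 5×1 + 1×1 + 3×2 + 4×5 + 3×2 = 38; y[4] = 5×2 + 1×1 + 3×1 + 4×2 + 3×5 = 37. Result: [40, 28, 33, 38, 37]

[40, 28, 33, 38, 37]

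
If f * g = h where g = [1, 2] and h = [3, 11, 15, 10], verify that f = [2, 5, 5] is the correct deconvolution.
Forward-compute [2, 5, 5] * [1, 2]: h[0] = 2×1 = 2; h[1] = 2×2 + 5×1 = 9; h[2] = 5×2 + 5×1 = 15; h[3] = 5×2 = 10 → [2, 9, 15, 10]. Does not match given h = [3, 11, 15, 10].

Not verified. [2, 5, 5] * [1, 2] = [2, 9, 15, 10], which differs from [3, 11, 15, 10] at index 0.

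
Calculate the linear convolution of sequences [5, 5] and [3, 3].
y[0] = 5×3 = 15; y[1] = 5×3 + 5×3 = 30; y[2] = 5×3 = 15

[15, 30, 15]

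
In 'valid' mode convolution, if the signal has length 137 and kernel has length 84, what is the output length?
'Valid' mode counts only positions where the kernel fully overlaps the signal: m - n + 1 = 137 - 84 + 1 = 54

54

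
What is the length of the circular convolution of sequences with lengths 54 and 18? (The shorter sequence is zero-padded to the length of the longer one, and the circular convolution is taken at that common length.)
Circular convolution (zero-padding the shorter input) has length max(m, n) = max(54, 18) = 54

54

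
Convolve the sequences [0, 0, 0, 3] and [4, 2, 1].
y[0] = 0×4 = 0; y[1] = 0×2 + 0×4 = 0; y[2] = 0×1 + 0×2 + 0×4 = 0; y[3] = 0×1 + 0×2 + 3×4 = 12; y[4] = 0×1 + 3×2 = 6; y[5] = 3×1 = 3

[0, 0, 0, 12, 6, 3]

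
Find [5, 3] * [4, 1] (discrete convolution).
y[0] = 5×4 = 20; y[1] = 5×1 + 3×4 = 17; y[2] = 3×1 = 3

[20, 17, 3]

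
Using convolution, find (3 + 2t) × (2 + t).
Ascending coefficients: a = [3, 2], b = [2, 1]. c[0] = 3×2 = 6; c[1] = 3×1 + 2×2 = 7; c[2] = 2×1 = 2. Result coefficients: [6, 7, 2] → 6 + 7t + 2t^2

6 + 7t + 2t^2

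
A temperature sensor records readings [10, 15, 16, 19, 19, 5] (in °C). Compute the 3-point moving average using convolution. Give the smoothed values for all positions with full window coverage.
3-point moving average kernel = [1, 1, 1]. Apply in 'valid' mode (full window coverage): avg[0] = (10 + 15 + 16) / 3 = 13.67; avg[1] = (15 + 16 + 19) / 3 = 16.67; avg[2] = (16 + 19 + 19) / 3 = 18.0; avg[3] = (19 + 19 + 5) / 3 = 14.33. Smoothed values: [13.67, 16.67, 18.0, 14.33]

[13.67, 16.67, 18.0, 14.33]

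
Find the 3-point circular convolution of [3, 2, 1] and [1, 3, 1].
Use y[k] = Σ_j s[j]·t[(k-j) mod 3]. y[0] = 3×1 + 2×1 + 1×3 = 8; y[1] = 3×3 + 2×1 + 1×1 = 12; y[2] = 3×1 + 2×3 + 1×1 = 10. Result: [8, 12, 10]

[8, 12, 10]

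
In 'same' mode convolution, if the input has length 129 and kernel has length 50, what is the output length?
'Same' mode returns an output with the same length as the input: 129

129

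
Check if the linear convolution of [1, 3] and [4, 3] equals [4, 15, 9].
Recompute linear convolution of [1, 3] and [4, 3]: y[0] = 1×4 = 4; y[1] = 1×3 + 3×4 = 15; y[2] = 3×3 = 9 → [4, 15, 9]. Given [4, 15, 9] matches, so answer: Yes

Yes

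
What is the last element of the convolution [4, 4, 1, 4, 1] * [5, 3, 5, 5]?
Use y[k] = Σ_i a[i]·b[k-i] at k=7. y[7] = 1×5 = 5

5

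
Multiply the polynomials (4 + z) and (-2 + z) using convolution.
Ascending coefficients: a = [4, 1], b = [-2, 1]. c[0] = 4×-2 = -8; c[1] = 4×1 + 1×-2 = 2; c[2] = 1×1 = 1. Result coefficients: [-8, 2, 1] → -8 + 2z + z^2

-8 + 2z + z^2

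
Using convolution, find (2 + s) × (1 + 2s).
Ascending coefficients: a = [2, 1], b = [1, 2]. c[0] = 2×1 = 2; c[1] = 2×2 + 1×1 = 5; c[2] = 1×2 = 2. Result coefficients: [2, 5, 2] → 2 + 5s + 2s^2

2 + 5s + 2s^2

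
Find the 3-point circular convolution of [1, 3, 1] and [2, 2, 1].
Use y[k] = Σ_j a[j]·b[(k-j) mod 3]. y[0] = 1×2 + 3×1 + 1×2 = 7; y[1] = 1×2 + 3×2 + 1×1 = 9; y[2] = 1×1 + 3×2 + 1×2 = 9. Result: [7, 9, 9]

[7, 9, 9]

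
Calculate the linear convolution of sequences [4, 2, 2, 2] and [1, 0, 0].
y[0] = 4×1 = 4; y[1] = 4×0 + 2×1 = 2; y[2] = 4×0 + 2×0 + 2×1 = 2; y[3] = 2×0 + 2×0 + 2×1 = 2; y[4] = 2×0 + 2×0 = 0; y[5] = 2×0 = 0

[4, 2, 2, 2, 0, 0]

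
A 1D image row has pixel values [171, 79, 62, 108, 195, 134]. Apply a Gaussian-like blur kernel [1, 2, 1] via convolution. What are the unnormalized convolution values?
Convolve image row [171, 79, 62, 108, 195, 134] with kernel [1, 2, 1]: y[0] = 171×1 = 171; y[1] = 171×2 + 79×1 = 421; y[2] = 171×1 + 79×2 + 62×1 = 391; y[3] = 79×1 + 62×2 + 108×1 = 311; y[4] = 62×1 + 108×2 + 195×1 = 473; y[5] = 108×1 + 195×2 + 134×1 = 632; y[6] = 195×1 + 134×2 = 463; y[7] = 134×1 = 134 → [171, 421, 391, 311, 473, 632, 463, 134]. Normalization factor = sum(kernel) = 4.

[171, 421, 391, 311, 473, 632, 463, 134]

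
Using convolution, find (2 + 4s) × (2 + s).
Ascending coefficients: a = [2, 4], b = [2, 1]. c[0] = 2×2 = 4; c[1] = 2×1 + 4×2 = 10; c[2] = 4×1 = 4. Result coefficients: [4, 10, 4] → 4 + 10s + 4s^2

4 + 10s + 4s^2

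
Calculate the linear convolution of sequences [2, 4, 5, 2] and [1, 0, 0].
y[0] = 2×1 = 2; y[1] = 2×0 + 4×1 = 4; y[2] = 2×0 + 4×0 + 5×1 = 5; y[3] = 4×0 + 5×0 + 2×1 = 2; y[4] = 5×0 + 2×0 = 0; y[5] = 2×0 = 0

[2, 4, 5, 2, 0, 0]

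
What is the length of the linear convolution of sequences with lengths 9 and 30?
Linear/full convolution length: m + n - 1 = 9 + 30 - 1 = 38

38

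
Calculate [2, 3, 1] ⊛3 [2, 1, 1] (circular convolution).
Use y[k] = Σ_j a[j]·b[(k-j) mod 3]. y[0] = 2×2 + 3×1 + 1×1 = 8; y[1] = 2×1 + 3×2 + 1×1 = 9; y[2] = 2×1 + 3×1 + 1×2 = 7. Result: [8, 9, 7]

[8, 9, 7]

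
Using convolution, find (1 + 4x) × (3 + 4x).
Ascending coefficients: a = [1, 4], b = [3, 4]. c[0] = 1×3 = 3; c[1] = 1×4 + 4×3 = 16; c[2] = 4×4 = 16. Result coefficients: [3, 16, 16] → 3 + 16x + 16x^2

3 + 16x + 16x^2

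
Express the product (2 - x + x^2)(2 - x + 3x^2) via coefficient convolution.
Ascending coefficients: a = [2, -1, 1], b = [2, -1, 3]. c[0] = 2×2 = 4; c[1] = 2×-1 + -1×2 = -4; c[2] = 2×3 + -1×-1 + 1×2 = 9; c[3] = -1×3 + 1×-1 = -4; c[4] = 1×3 = 3. Result coefficients: [4, -4, 9, -4, 3] → 4 - 4x + 9x^2 - 4x^3 + 3x^4

4 - 4x + 9x^2 - 4x^3 + 3x^4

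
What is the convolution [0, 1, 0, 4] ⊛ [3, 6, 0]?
y[0] = 0×3 = 0; y[1] = 0×6 + 1×3 = 3; y[2] = 0×0 + 1×6 + 0×3 = 6; y[3] = 1×0 + 0×6 + 4×3 = 12; y[4] = 0×0 + 4×6 = 24; y[5] = 4×0 = 0

[0, 3, 6, 12, 24, 0]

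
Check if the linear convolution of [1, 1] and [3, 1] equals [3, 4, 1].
Recompute linear convolution of [1, 1] and [3, 1]: y[0] = 1×3 = 3; y[1] = 1×1 + 1×3 = 4; y[2] = 1×1 = 1 → [3, 4, 1]. Given [3, 4, 1] matches, so answer: Yes

Yes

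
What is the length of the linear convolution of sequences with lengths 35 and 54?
Linear/full convolution length: m + n - 1 = 35 + 54 - 1 = 88

88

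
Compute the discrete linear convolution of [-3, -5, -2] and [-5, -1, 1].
y[0] = -3×-5 = 15; y[1] = -3×-1 + -5×-5 = 28; y[2] = -3×1 + -5×-1 + -2×-5 = 12; y[3] = -5×1 + -2×-1 = -3; y[4] = -2×1 = -2

[15, 28, 12, -3, -2]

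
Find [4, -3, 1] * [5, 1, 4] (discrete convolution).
y[0] = 4×5 = 20; y[1] = 4×1 + -3×5 = -11; y[2] = 4×4 + -3×1 + 1×5 = 18; y[3] = -3×4 + 1×1 = -11; y[4] = 1×4 = 4

[20, -11, 18, -11, 4]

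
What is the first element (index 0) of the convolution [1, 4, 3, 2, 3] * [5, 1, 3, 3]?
Use y[k] = Σ_i a[i]·b[k-i] at k=0. y[0] = 1×5 = 5

5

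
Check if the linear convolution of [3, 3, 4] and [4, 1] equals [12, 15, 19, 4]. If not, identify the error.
Recompute linear convolution of [3, 3, 4] and [4, 1]: y[0] = 3×4 = 12; y[1] = 3×1 + 3×4 = 15; y[2] = 3×1 + 4×4 = 19; y[3] = 4×1 = 4 → [12, 15, 19, 4]. Given [12, 15, 19, 4] matches, so answer: Yes

Yes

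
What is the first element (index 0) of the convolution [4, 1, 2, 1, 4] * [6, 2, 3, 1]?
Use y[k] = Σ_i a[i]·b[k-i] at k=0. y[0] = 4×6 = 24

24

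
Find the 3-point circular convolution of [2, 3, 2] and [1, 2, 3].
Use y[k] = Σ_j x[j]·h[(k-j) mod 3]. y[0] = 2×1 + 3×3 + 2×2 = 15; y[1] = 2×2 + 3×1 + 2×3 = 13; y[2] = 2×3 + 3×2 + 2×1 = 14. Result: [15, 13, 14]

[15, 13, 14]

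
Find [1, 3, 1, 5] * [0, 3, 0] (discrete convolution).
y[0] = 1×0 = 0; y[1] = 1×3 + 3×0 = 3; y[2] = 1×0 + 3×3 + 1×0 = 9; y[3] = 3×0 + 1×3 + 5×0 = 3; y[4] = 1×0 + 5×3 = 15; y[5] = 5×0 = 0

[0, 3, 9, 3, 15, 0]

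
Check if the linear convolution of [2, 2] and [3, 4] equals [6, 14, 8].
Recompute linear convolution of [2, 2] and [3, 4]: y[0] = 2×3 = 6; y[1] = 2×4 + 2×3 = 14; y[2] = 2×4 = 8 → [6, 14, 8]. Given [6, 14, 8] matches, so answer: Yes

Yes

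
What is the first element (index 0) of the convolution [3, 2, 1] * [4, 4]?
Use y[k] = Σ_i a[i]·b[k-i] at k=0. y[0] = 3×4 = 12

12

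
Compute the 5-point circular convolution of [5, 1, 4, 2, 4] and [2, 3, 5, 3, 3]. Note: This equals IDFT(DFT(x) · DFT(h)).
Either evaluate y[k] = Σ_j x[j]·h[(k-j) mod 5] directly, or use IDFT(DFT(x) · DFT(h)). y[0] = 5×2 + 1×3 + 4×3 + 2×5 + 4×3 = 47; y[1] = 5×3 + 1×2 + 4×3 + 2×3 + 4×5 = 55; y[2] = 5×5 + 1×3 + 4×2 + 2×3 + 4×3 = 54; y[3] = 5×3 + 1×5 + 4×3 + 2×2 + 4×3 = 48; y[4] = 5×3 + 1×3 + 4×5 + 2×3 + 4×2 = 52. Result: [47, 55, 54, 48, 52]

[47, 55, 54, 48, 52]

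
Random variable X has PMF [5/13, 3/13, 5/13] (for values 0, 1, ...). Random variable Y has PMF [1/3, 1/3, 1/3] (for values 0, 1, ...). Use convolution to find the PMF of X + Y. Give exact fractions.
P(X+Y=k) = Σ_i P(X=i)·P(Y=k-i) — a convolution of [5/13, 3/13, 5/13] and [1/3, 1/3, 1/3]. P(X+Y=0) = (5/13)×(1/3) = 5/39; P(X+Y=1) = (5/13)×(1/3) + (3/13)×(1/3) = 5/39 + 1/13 = 8/39; P(X+Y=2) = (5/13)×(1/3) + (3/13)×(1/3) + (5/13)×(1/3) = 5/39 + 1/13 + 5/39 = 1/3; P(X+Y=3) = (3/13)×(1/3) + (5/13)×(1/3) = 1/13 + 5/39 = 8/39; P(X+Y=4) = (5/13)×(1/3) = 5/39. PMF: [5/39, 8/39, 1/3, 8/39, 5/39] (sums to 1 ✓)

[5/39, 8/39, 1/3, 8/39, 5/39]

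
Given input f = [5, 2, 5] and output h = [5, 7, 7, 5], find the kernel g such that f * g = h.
Output length 4 = len(f) + len(g) - 1 ⇒ len(g) = 2. Solve g forward using g[k] = (h[k] - Σ_{i≥1} f[i]·g[k-i]) / f[0]: g[0] = h[0] / f[0] = 5 / 5 = 1; g[1] = (h[1] - 2×1) / f[0] = (7 - 2×1) / 5 = 1. So g = [1, 1]. Forward-check [5, 2, 5] * [1, 1]: h[0] = 5×1 = 5; h[1] = 5×1 + 2×1 = 7; h[2] = 2×1 + 5×1 = 7; h[3] = 5×1 = 5 → [5, 7, 7, 5] ✓

[1, 1]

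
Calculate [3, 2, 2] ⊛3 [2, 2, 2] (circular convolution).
Use y[k] = Σ_j x[j]·h[(k-j) mod 3]. y[0] = 3×2 + 2×2 + 2×2 = 14; y[1] = 3×2 + 2×2 + 2×2 = 14; y[2] = 3×2 + 2×2 + 2×2 = 14. Result: [14, 14, 14]

[14, 14, 14]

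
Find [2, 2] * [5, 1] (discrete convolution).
y[0] = 2×5 = 10; y[1] = 2×1 + 2×5 = 12; y[2] = 2×1 = 2

[10, 12, 2]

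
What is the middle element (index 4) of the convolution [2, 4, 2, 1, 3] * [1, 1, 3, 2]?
Use y[k] = Σ_i a[i]·b[k-i] at k=4. y[4] = 4×2 + 2×3 + 1×1 + 3×1 = 18

18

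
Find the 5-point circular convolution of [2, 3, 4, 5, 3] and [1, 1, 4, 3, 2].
Use y[k] = Σ_j a[j]·b[(k-j) mod 5]. y[0] = 2×1 + 3×2 + 4×3 + 5×4 + 3×1 = 43; y[1] = 2×1 + 3×1 + 4×2 + 5×3 + 3×4 = 40; y[2] = 2×4 + 3×1 + 4×1 + 5×2 + 3×3 = 34; y[3] = 2×3 + 3×4 + 4×1 + 5×1 + 3×2 = 33; y[4] = 2×2 + 3×3 + 4×4 + 5×1 + 3×1 = 37. Result: [43, 40, 34, 33, 37]

[43, 40, 34, 33, 37]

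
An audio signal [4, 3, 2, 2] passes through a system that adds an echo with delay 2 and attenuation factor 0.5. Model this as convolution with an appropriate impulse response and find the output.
Direct-path + delayed-attenuated-path model → impulse response h = [1, 0, 0.5] (1 at lag 0, 0.5 at lag 2). Output y[n] = x[n] + 0.5·x[n - 2] (with x[n] = 0 outside 0..3): y[0] = 4 + 0.5×0 = 4; y[1] = 3 + 0.5×0 = 3; y[2] = 2 + 0.5×4 = 4.0; y[3] = 2 + 0.5×3 = 3.5; y[4] = 0 + 0.5×2 = 1.0; y[5] = 0 + 0.5×2 = 1.0. So y = [4, 3, 4.0, 3.5, 1.0, 1.0]

[4, 3, 4.0, 3.5, 1.0, 1.0]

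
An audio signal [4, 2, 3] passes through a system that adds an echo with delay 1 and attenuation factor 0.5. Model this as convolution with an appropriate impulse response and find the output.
Direct-path + delayed-attenuated-path model → impulse response h = [1, 0.5] (1 at lag 0, 0.5 at lag 1). Output y[n] = x[n] + 0.5·x[n - 1] (with x[n] = 0 outside 0..2): y[0] = 4 + 0.5×0 = 4; y[1] = 2 + 0.5×4 = 4.0; y[2] = 3 + 0.5×2 = 4.0; y[3] = 0 + 0.5×3 = 1.5. So y = [4, 4.0, 4.0, 1.5]

[4, 4.0, 4.0, 1.5]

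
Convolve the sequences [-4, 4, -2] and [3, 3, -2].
y[0] = -4×3 = -12; y[1] = -4×3 + 4×3 = 0; y[2] = -4×-2 + 4×3 + -2×3 = 14; y[3] = 4×-2 + -2×3 = -14; y[4] = -2×-2 = 4

[-12, 0, 14, -14, 4]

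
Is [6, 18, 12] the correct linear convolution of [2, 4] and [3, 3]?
Recompute linear convolution of [2, 4] and [3, 3]: y[0] = 2×3 = 6; y[1] = 2×3 + 4×3 = 18; y[2] = 4×3 = 12 → [6, 18, 12]. Given [6, 18, 12] matches, so answer: Yes

Yes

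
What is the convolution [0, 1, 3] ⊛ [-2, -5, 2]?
y[0] = 0×-2 = 0; y[1] = 0×-5 + 1×-2 = -2; y[2] = 0×2 + 1×-5 + 3×-2 = -11; y[3] = 1×2 + 3×-5 = -13; y[4] = 3×2 = 6

[0, -2, -11, -13, 6]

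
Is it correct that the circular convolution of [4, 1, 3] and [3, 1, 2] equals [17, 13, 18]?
Recompute circular convolution of [4, 1, 3] and [3, 1, 2]: y[0] = 4×3 + 1×2 + 3×1 = 17; y[1] = 4×1 + 1×3 + 3×2 = 13; y[2] = 4×2 + 1×1 + 3×3 = 18 → [17, 13, 18]. Given [17, 13, 18] matches, so answer: Yes

Yes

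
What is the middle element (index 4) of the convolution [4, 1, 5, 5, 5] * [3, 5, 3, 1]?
Use y[k] = Σ_i a[i]·b[k-i] at k=4. y[4] = 1×1 + 5×3 + 5×5 + 5×3 = 56

56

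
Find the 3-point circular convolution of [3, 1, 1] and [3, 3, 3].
Use y[k] = Σ_j s[j]·t[(k-j) mod 3]. y[0] = 3×3 + 1×3 + 1×3 = 15; y[1] = 3×3 + 1×3 + 1×3 = 15; y[2] = 3×3 + 1×3 + 1×3 = 15. Result: [15, 15, 15]

[15, 15, 15]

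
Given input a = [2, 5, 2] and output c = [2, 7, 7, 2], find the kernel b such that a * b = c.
Output length 4 = len(a) + len(b) - 1 ⇒ len(b) = 2. Solve b forward using b[k] = (c[k] - Σ_{i≥1} a[i]·b[k-i]) / a[0]: b[0] = c[0] / a[0] = 2 / 2 = 1; b[1] = (c[1] - 5×1) / a[0] = (7 - 5×1) / 2 = 1. So b = [1, 1]. Forward-check [2, 5, 2] * [1, 1]: c[0] = 2×1 = 2; c[1] = 2×1 + 5×1 = 7; c[2] = 5×1 + 2×1 = 7; c[3] = 2×1 = 2 → [2, 7, 7, 2] ✓

[1, 1]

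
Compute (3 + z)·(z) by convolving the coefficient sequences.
Ascending coefficients: a = [3, 1], b = [0, 1]. c[0] = 3×0 = 0; c[1] = 3×1 + 1×0 = 3; c[2] = 1×1 = 1. Result coefficients: [0, 3, 1] → 3z + z^2

3z + z^2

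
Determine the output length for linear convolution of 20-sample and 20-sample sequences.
Linear/full convolution length: m + n - 1 = 20 + 20 - 1 = 39

39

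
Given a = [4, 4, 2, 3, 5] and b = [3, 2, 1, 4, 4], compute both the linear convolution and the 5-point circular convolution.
Linear: y_lin[0] = 4×3 = 12; y_lin[1] = 4×2 + 4×3 = 20; y_lin[2] = 4×1 + 4×2 + 2×3 = 18; y_lin[3] = 4×4 + 4×1 + 2×2 + 3×3 = 33; y_lin[4] = 4×4 + 4×4 + 2×1 + 3×2 + 5×3 = 55; y_lin[5] = 4×4 + 2×4 + 3×1 + 5×2 = 37; y_lin[6] = 2×4 + 3×4 + 5×1 = 25; y_lin[7] = 3×4 + 5×4 = 32; y_lin[8] = 5×4 = 20 → [12, 20, 18, 33, 55, 37, 25, 32, 20]. Circular (length 5): y[0] = 4×3 + 4×4 + 2×4 + 3×1 + 5×2 = 49; y[1] = 4×2 + 4×3 + 2×4 + 3×4 + 5×1 = 45; y[2] = 4×1 + 4×2 + 2×3 + 3×4 + 5×4 = 50; y[3] = 4×4 + 4×1 + 2×2 + 3×3 + 5×4 = 53; y[4] = 4×4 + 4×4 + 2×1 + 3×2 + 5×3 = 55 → [49, 45, 50, 53, 55]

Linear: [12, 20, 18, 33, 55, 37, 25, 32, 20], Circular: [49, 45, 50, 53, 55]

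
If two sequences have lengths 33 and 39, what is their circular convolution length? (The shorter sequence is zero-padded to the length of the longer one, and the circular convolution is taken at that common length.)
Circular convolution (zero-padding the shorter input) has length max(m, n) = max(33, 39) = 39

39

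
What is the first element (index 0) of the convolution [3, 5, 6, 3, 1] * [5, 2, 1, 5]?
Use y[k] = Σ_i a[i]·b[k-i] at k=0. y[0] = 3×5 = 15

15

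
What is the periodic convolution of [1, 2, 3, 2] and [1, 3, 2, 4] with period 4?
Use y[k] = Σ_j x[j]·h[(k-j) mod 4]. y[0] = 1×1 + 2×4 + 3×2 + 2×3 = 21; y[1] = 1×3 + 2×1 + 3×4 + 2×2 = 21; y[2] = 1×2 + 2×3 + 3×1 + 2×4 = 19; y[3] = 1×4 + 2×2 + 3×3 + 2×1 = 19. Result: [21, 21, 19, 19]

[21, 21, 19, 19]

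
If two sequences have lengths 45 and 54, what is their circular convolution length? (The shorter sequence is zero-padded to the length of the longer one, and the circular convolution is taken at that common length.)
Circular convolution (zero-padding the shorter input) has length max(m, n) = max(45, 54) = 54

54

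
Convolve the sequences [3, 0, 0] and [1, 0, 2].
y[0] = 3×1 = 3; y[1] = 3×0 + 0×1 = 0; y[2] = 3×2 + 0×0 + 0×1 = 6; y[3] = 0×2 + 0×0 = 0; y[4] = 0×2 = 0

[3, 0, 6, 0, 0]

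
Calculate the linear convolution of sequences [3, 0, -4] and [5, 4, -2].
y[0] = 3×5 = 15; y[1] = 3×4 + 0×5 = 12; y[2] = 3×-2 + 0×4 + -4×5 = -26; y[3] = 0×-2 + -4×4 = -16; y[4] = -4×-2 = 8

[15, 12, -26, -16, 8]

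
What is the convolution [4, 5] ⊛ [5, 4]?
y[0] = 4×5 = 20; y[1] = 4×4 + 5×5 = 41; y[2] = 5×4 = 20

[20, 41, 20]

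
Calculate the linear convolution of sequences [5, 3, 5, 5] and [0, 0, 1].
y[0] = 5×0 = 0; y[1] = 5×0 + 3×0 = 0; y[2] = 5×1 + 3×0 + 5×0 = 5; y[3] = 3×1 + 5×0 + 5×0 = 3; y[4] = 5×1 + 5×0 = 5; y[5] = 5×1 = 5

[0, 0, 5, 3, 5, 5]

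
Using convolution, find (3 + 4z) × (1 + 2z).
Ascending coefficients: a = [3, 4], b = [1, 2]. c[0] = 3×1 = 3; c[1] = 3×2 + 4×1 = 10; c[2] = 4×2 = 8. Result coefficients: [3, 10, 8] → 3 + 10z + 8z^2

3 + 10z + 8z^2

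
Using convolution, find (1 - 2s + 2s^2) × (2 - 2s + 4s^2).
Ascending coefficients: a = [1, -2, 2], b = [2, -2, 4]. c[0] = 1×2 = 2; c[1] = 1×-2 + -2×2 = -6; c[2] = 1×4 + -2×-2 + 2×2 = 12; c[3] = -2×4 + 2×-2 = -12; c[4] = 2×4 = 8. Result coefficients: [2, -6, 12, -12, 8] → 2 - 6s + 12s^2 - 12s^3 + 8s^4

2 - 6s + 12s^2 - 12s^3 + 8s^4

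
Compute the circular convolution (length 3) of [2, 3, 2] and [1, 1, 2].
Use y[k] = Σ_j u[j]·v[(k-j) mod 3]. y[0] = 2×1 + 3×2 + 2×1 = 10; y[1] = 2×1 + 3×1 + 2×2 = 9; y[2] = 2×2 + 3×1 + 2×1 = 9. Result: [10, 9, 9]

[10, 9, 9]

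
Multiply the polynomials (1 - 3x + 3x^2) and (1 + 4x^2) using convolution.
Ascending coefficients: a = [1, -3, 3], b = [1, 0, 4]. c[0] = 1×1 = 1; c[1] = 1×0 + -3×1 = -3; c[2] = 1×4 + -3×0 + 3×1 = 7; c[3] = -3×4 + 3×0 = -12; c[4] = 3×4 = 12. Result coefficients: [1, -3, 7, -12, 12] → 1 - 3x + 7x^2 - 12x^3 + 12x^4

1 - 3x + 7x^2 - 12x^3 + 12x^4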